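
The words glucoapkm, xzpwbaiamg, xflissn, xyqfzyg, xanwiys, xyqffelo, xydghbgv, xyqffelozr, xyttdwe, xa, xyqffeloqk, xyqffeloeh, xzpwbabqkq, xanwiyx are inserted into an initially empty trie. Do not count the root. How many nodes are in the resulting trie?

63

Count nodes per top-level branch (shared prefixes stored once):
  'g'-branch (glucoapkm): 9 nodes
  'x'-branch (xa, xanwiys, xanwiyx, xflissn, xydghbgv, xyqffelo, xyqffeloeh, xyqffeloqk, xyqffelozr, xyqfzyg, xyttdwe, xzpwbabqkq, xzpwbaiamg): 54 nodes
Sum: 63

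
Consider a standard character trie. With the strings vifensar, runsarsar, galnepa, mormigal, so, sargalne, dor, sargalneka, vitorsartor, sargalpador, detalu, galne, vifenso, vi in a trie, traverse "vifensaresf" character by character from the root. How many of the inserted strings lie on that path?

Traverse "vifensaresf" character by character; count nodes along the way that are marked as word ends.
Prefixes of the query that are stored words: "vi", "vifensar"
Count: 2

2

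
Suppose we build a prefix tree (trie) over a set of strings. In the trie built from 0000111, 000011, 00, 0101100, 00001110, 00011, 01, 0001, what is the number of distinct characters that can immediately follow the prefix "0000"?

1

The children of the "0000" node are the distinct next characters among strings starting with "0000".
Distinct next characters after "0000": 1.
That node has 1 child edge.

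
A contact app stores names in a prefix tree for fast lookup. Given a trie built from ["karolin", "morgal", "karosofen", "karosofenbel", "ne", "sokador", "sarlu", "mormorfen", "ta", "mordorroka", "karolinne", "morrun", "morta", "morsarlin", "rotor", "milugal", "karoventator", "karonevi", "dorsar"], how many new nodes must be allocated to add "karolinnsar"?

3

The longest prefix of "karolinnsar" already in the trie is "karolinn" (length 8).
Each of the 3 remaining characters creates one node.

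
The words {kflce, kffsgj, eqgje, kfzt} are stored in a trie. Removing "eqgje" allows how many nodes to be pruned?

5

A node on "eqgje"'s path can go only if nothing else ends at it or branches off below it.
No other word shares any prefix with "eqgje", so all 5 of its nodes go.
Nodes removed: 5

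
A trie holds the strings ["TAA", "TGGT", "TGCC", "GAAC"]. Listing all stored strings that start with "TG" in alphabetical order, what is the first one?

TGCC

Filter for "TG…" and sort: "TGCC", "TGGT"
Position 1: TGCC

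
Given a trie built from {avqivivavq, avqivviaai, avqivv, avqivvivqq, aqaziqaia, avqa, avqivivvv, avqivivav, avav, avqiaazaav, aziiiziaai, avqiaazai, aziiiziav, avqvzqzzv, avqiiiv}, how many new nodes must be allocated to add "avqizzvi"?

4

"avqi" is already a path in the trie; the remaining "zzvi" must be added.
So 8 − 4 = 4 new nodes.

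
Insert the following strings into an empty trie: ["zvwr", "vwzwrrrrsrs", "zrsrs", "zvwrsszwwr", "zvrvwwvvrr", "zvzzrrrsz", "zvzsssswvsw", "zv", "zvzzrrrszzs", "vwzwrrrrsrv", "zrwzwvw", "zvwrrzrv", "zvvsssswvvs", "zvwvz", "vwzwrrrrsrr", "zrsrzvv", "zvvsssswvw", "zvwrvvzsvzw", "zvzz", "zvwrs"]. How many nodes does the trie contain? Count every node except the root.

83

Insert word by word; a character creates a node only if that edge doesn't already exist:
  "zvwr" → 4 new (z, v, w, r)
  "vwzwrrrrsrs" → 11 new (v, w, z, w, r, r, r, r, s, r, s)
  "zrsrs" → prefix "z" already present; 4 new (r, s, r, s)
  "zvwrsszwwr" → prefix "zvwr" already present; 6 new (s, s, z, w, w, r)
  "zvrvwwvvrr" → prefix "zv" already present; 8 new (r, v, w, w, v, v, r, r)
  "zvzzrrrsz" → prefix "zv" already present; 7 new (z, z, r, r, r, s, z)
  "zvzsssswvsw" → prefix "zvz" already present; 8 new (s, s, s, s, w, v, s, w)
  "zv" → prefix "zv" already present; 0 new (none)
  "zvzzrrrszzs" → prefix "zvzzrrrsz" already present; 2 new (z, s)
  "vwzwrrrrsrv" → prefix "vwzwrrrrsr" already present; 1 new (v)
  "zrwzwvw" → prefix "zr" already present; 5 new (w, z, w, v, w)
  "zvwrrzrv" → prefix "zvwr" already present; 4 new (r, z, r, v)
  "zvvsssswvvs" → prefix "zv" already present; 9 new (v, s, s, s, s, w, v, v, s)
  "zvwvz" → prefix "zvw" already present; 2 new (v, z)
  "vwzwrrrrsrr" → prefix "vwzwrrrrsr" already present; 1 new (r)
  "zrsrzvv" → prefix "zrsr" already present; 3 new (z, v, v)
  "zvvsssswvw" → prefix "zvvsssswv" already present; 1 new (w)
  "zvwrvvzsvzw" → prefix "zvwr" already present; 7 new (v, v, z, s, v, z, w)
  "zvzz" → prefix "zvzz" already present; 0 new (none)
  "zvwrs" → prefix "zvwrs" already present; 0 new (none)
Total nodes = 4 + 11 + 4 + 6 + 8 + 7 + 8 + 0 + 2 + 1 + 5 + 4 + 9 + 2 + 1 + 3 + 1 + 7 + 0 + 0 = 83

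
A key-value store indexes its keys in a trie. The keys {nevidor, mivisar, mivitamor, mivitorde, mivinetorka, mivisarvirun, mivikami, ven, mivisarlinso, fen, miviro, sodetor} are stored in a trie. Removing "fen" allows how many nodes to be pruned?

3

A node on "fen"'s path can go only if nothing else ends at it or branches off below it.
No other word shares any prefix with "fen", so all 3 of its nodes go.
Nodes removed: 3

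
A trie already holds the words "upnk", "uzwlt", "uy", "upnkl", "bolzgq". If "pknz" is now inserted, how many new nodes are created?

4

No existing word starts with "p", so every character of "pknz" needs a new node.
4 − 0 = 4 new nodes.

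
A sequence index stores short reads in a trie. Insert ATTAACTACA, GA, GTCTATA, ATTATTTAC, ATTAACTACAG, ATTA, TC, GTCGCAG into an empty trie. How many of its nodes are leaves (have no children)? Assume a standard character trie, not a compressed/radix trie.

A leaf is a node with no children — equivalently, the end of a word that is not a proper prefix of any other stored word.
Those words: "ATTAACTACAG", "ATTATTTAC", "GA", "GTCGCAG", "GTCTATA", "TC"
Leaf count: 6

6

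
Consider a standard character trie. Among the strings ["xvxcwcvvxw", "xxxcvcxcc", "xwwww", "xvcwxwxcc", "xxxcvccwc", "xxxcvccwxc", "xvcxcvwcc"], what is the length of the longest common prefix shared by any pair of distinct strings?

8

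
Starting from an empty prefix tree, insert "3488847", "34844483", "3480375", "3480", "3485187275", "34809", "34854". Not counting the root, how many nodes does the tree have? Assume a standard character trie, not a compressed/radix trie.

Trace insertions, counting only characters that open a new branch:
  "3488847" → 7 new (3, 4, 8, 8, 8, 4, 7)
  "34844483" → prefix "348" already present; 5 new (4, 4, 4, 8, 3)
  "3480375" → prefix "348" already present; 4 new (0, 3, 7, 5)
  "3480" → prefix "3480" already present; 0 new (none)
  "3485187275" → prefix "348" already present; 7 new (5, 1, 8, 7, 2, 7, 5)
  "34809" → prefix "3480" already present; 1 new (9)
  "34854" → prefix "3485" already present; 1 new (4)
Total nodes = 7 + 5 + 4 + 0 + 7 + 1 + 1 = 25

25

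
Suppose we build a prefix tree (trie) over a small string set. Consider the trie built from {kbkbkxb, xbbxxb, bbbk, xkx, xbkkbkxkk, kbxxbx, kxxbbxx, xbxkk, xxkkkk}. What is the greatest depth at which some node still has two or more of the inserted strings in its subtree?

2

Look for the deepest trie node that still has at least two words in its subtree.
"kbkbkxb" and "kbxxbx" agree on "kb" (2 characters) before diverging; nothing deeper is shared.
Longest shared-prefix length: 2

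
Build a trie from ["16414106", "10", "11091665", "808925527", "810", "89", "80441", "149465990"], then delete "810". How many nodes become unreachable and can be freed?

2

A node on "810"'s path can go only if nothing else ends at it or branches off below it.
The suffix "10" (2 nodes) is used only by "810"; the node for "8" still has the child "0", so pruning stops there.
Nodes removed: 2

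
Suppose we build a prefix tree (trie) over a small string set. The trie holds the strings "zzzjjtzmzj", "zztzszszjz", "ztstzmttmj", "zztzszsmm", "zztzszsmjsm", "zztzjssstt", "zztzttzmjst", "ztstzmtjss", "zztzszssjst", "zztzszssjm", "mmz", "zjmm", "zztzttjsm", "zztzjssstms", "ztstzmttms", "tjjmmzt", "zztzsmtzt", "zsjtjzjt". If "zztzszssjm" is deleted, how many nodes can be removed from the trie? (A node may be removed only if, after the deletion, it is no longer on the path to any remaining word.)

1

Walk "zztzszssjm" from the leaf back toward the root, removing each node that no remaining word uses.
The suffix "m" (1 node) is used only by "zztzszssjm"; the node for "zztzszssj" still has the child "s", so pruning stops there.
Nodes removed: 1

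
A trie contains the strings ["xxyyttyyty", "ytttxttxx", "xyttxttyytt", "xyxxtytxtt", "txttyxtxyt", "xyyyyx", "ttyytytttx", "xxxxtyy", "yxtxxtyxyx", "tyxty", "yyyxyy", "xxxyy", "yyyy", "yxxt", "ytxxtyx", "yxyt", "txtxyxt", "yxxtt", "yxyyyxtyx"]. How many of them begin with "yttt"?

Traverse to the node for "yttt", then collect every word in that subtree.
Matches: "ytttxttxx"
Count: 1

1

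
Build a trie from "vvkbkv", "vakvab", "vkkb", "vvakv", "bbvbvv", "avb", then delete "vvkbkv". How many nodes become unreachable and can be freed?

4

A node on "vvkbkv"'s path can go only if nothing else ends at it or branches off below it.
The suffix "kbkv" (4 nodes) is used only by "vvkbkv"; the node for "vv" still has the child "a", so pruning stops there.
Nodes removed: 4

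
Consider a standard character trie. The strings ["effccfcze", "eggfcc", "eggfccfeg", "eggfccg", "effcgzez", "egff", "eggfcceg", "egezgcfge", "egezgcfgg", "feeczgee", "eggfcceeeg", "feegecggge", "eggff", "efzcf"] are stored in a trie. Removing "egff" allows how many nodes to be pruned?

2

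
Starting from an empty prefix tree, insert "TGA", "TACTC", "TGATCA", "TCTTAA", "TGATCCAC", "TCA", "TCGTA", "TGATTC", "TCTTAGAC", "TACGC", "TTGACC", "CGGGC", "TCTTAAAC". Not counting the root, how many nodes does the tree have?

41

For each word, the new-node count is its length minus the longest prefix already in the trie:
  "TGA" → 3 new (T, G, A)
  "TACTC" → prefix "T" already present; 4 new (A, C, T, C)
  "TGATCA" → prefix "TGA" already present; 3 new (T, C, A)
  "TCTTAA" → prefix "T" already present; 5 new (C, T, T, A, A)
  "TGATCCAC" → prefix "TGATC" already present; 3 new (C, A, C)
  "TCA" → prefix "TC" already present; 1 new (A)
  "TCGTA" → prefix "TC" already present; 3 new (G, T, A)
  "TGATTC" → prefix "TGAT" already present; 2 new (T, C)
  "TCTTAGAC" → prefix "TCTTA" already present; 3 new (G, A, C)
  "TACGC" → prefix "TAC" already present; 2 new (G, C)
  "TTGACC" → prefix "T" already present; 5 new (T, G, A, C, C)
  "CGGGC" → 5 new (C, G, G, G, C)
  "TCTTAAAC" → prefix "TCTTAA" already present; 2 new (A, C)
Total nodes = 3 + 4 + 3 + 5 + 3 + 1 + 3 + 2 + 3 + 2 + 5 + 5 + 2 = 41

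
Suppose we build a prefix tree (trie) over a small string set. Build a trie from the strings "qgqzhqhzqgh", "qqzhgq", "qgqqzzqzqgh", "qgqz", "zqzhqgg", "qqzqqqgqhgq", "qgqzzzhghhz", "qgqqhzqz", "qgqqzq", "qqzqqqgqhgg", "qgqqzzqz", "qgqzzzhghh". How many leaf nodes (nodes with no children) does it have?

9

Leaves are exactly the stored words that no other stored word extends.
Those words: "qgqqhzqz", "qgqqzq", "qgqqzzqzqgh", "qgqzhqhzqgh", "qgqzzzhghhz", "qqzhgq", "qqzqqqgqhgg", "qqzqqqgqhgq", "zqzhqgg"
Leaf count: 9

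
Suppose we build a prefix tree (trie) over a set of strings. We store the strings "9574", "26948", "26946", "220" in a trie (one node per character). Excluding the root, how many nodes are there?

12

Count nodes per top-level branch (shared prefixes stored once):
  '2'-branch (220, 26946, 26948): 8 nodes
  '9'-branch (9574): 4 nodes
Sum: 12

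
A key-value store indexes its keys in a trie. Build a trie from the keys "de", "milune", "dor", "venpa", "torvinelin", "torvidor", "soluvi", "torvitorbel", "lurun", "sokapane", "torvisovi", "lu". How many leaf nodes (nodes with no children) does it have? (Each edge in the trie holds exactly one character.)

11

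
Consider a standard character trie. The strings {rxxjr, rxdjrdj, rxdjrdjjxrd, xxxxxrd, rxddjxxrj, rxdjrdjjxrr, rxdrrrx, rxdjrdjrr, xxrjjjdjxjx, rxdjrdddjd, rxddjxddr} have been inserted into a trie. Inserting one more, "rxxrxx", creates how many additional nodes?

Walking "rxxrxx" from the root, the first 3 characters ("rxx") follow existing edges; "r" is the first miss.
Each of the 3 remaining characters creates one node.

3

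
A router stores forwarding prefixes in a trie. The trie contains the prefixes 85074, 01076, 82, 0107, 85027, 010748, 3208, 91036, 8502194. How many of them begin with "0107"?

3

Walk to "0107"; the words in its subtree are exactly those with that prefix.
Words under "0107": 0107, 010748, 01076
Count: 3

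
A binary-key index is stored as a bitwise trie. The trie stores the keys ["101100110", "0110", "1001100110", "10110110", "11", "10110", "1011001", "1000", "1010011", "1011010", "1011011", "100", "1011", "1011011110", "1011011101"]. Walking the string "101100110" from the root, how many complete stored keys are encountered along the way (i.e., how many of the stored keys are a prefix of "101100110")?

Traverse "101100110" character by character; count nodes along the way that are marked as word ends.
Prefixes of the query that are stored words: "1011", "10110", "1011001", "101100110"
Count: 4

4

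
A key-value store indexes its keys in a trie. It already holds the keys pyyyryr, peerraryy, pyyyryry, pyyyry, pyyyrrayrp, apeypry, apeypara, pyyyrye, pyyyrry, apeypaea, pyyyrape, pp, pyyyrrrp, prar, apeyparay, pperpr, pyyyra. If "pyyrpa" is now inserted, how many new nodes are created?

The longest prefix of "pyyrpa" already in the trie is "pyy" (length 3).
New nodes needed: |"pyyrpa"| − 3 = 6 − 3 = 3.

3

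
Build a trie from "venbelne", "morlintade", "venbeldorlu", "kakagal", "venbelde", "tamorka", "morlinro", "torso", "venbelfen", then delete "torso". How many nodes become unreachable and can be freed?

Walk "torso" from the leaf back toward the root, removing each node that no remaining word uses.
The suffix "orso" (4 nodes) is used only by "torso"; the node for "t" still has the child "a", so pruning stops there.
Nodes removed: 4

4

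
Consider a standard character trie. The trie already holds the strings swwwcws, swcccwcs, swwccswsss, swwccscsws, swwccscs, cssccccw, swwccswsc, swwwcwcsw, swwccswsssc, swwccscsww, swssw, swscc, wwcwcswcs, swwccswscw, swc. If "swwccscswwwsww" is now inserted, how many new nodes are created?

4

Walking "swwccscswwwsww" from the root, the first 10 characters ("swwccscsww") follow existing edges; "w" is the first miss.
New nodes needed: |"swwccscswwwsww"| − 10 = 14 − 10 = 4.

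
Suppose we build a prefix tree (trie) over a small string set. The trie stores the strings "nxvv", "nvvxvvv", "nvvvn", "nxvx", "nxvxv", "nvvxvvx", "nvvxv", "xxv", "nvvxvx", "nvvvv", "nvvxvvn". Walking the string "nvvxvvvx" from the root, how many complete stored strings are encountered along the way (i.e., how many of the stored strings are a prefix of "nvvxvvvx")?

2

Traverse "nvvxvvvx" character by character; count nodes along the way that are marked as word ends.
Prefixes of the query that are stored words: "nvvxv", "nvvxvvv"
Count: 2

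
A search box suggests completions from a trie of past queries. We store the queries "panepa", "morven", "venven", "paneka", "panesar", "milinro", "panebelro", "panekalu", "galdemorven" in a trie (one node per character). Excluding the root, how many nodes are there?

47

Count nodes per top-level branch (shared prefixes stored once):
  'g'-branch (galdemorven): 11 nodes
  'm'-branch (milinro, morven): 12 nodes
  'p'-branch (panebelro, paneka, panekalu, panepa, panesar): 18 nodes
  'v'-branch (venven): 6 nodes
Sum: 47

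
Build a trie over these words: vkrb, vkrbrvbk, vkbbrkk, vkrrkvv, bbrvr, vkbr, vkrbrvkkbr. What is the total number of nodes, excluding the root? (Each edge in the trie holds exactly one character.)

For each word, the new-node count is its length minus the longest prefix already in the trie:
  "vkrb" → 4 new (v, k, r, b)
  "vkrbrvbk" → prefix "vkrb" already present; 4 new (r, v, b, k)
  "vkbbrkk" → prefix "vk" already present; 5 new (b, b, r, k, k)
  "vkrrkvv" → prefix "vkr" already present; 4 new (r, k, v, v)
  "bbrvr" → 5 new (b, b, r, v, r)
  "vkbr" → prefix "vkb" already present; 1 new (r)
  "vkrbrvkkbr" → prefix "vkrbrv" already present; 4 new (k, k, b, r)
Total nodes = 4 + 4 + 5 + 4 + 5 + 1 + 4 = 27

27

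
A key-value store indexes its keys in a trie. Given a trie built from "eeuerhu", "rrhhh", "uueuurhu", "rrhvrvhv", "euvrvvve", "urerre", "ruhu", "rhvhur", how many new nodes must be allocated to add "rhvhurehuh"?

4

Walking "rhvhurehuh" from the root, the first 6 characters ("rhvhur") follow existing edges; "e" is the first miss.
New nodes needed: |"rhvhurehuh"| − 6 = 10 − 6 = 4.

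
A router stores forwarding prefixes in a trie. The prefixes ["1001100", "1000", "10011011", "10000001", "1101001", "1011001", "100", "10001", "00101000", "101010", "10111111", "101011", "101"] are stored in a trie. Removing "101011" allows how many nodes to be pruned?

1

After clearing the end-marker at "101011", prune upward until reaching a node still needed by another word.
The suffix "1" (1 node) is used only by "101011"; the node for "10101" still has the child "0", so pruning stops there.
Nodes removed: 1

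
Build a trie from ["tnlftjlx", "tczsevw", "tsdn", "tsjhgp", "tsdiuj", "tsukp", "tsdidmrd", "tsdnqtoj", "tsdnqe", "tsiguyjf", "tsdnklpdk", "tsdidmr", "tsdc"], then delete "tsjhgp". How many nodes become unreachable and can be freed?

Walk "tsjhgp" from the leaf back toward the root, removing each node that no remaining word uses.
The suffix "jhgp" (4 nodes) is used only by "tsjhgp"; the node for "ts" still has the child "d", so pruning stops there.
Nodes removed: 4

4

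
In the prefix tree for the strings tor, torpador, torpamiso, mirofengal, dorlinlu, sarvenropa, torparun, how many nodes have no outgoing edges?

6

A leaf is a node with no children — equivalently, the end of a word that is not a proper prefix of any other stored word.
Those words: "dorlinlu", "mirofengal", "sarvenropa", "torpador", "torpamiso", "torparun"
Leaf count: 6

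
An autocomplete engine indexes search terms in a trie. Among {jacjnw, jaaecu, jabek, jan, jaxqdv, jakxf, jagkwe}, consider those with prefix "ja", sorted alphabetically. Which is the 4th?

jagkwe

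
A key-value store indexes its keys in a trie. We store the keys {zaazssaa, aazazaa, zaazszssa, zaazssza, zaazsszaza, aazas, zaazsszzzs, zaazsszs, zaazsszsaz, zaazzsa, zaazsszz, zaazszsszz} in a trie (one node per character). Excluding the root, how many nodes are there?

Trie structure (* marks end of a word):
(root)
├─ a
│  └─ a
│     └─ z
│        └─ a
│           ├─ s *
│           └─ z
│              └─ a
│                 └─ a *
└─ z
   └─ a
      └─ a
         └─ z
            ├─ s
            │  ├─ s
            │  │  ├─ a
            │  │  │  └─ a *
            │  │  └─ z
            │  │     ├─ a *
            │  │     │  └─ z
            │  │     │     └─ a *
            │  │     ├─ s *
            │  │     │  └─ a
            │  │     │     └─ z *
            │  │     └─ z *
            │  │        └─ z
            │  │           └─ s *
            │  └─ z
            │     └─ s
            │        └─ s
            │           ├─ a *
            │           └─ z
            │              └─ z *
            └─ z
               └─ s
                  └─ a *
Counting every labelled node above: 35.

35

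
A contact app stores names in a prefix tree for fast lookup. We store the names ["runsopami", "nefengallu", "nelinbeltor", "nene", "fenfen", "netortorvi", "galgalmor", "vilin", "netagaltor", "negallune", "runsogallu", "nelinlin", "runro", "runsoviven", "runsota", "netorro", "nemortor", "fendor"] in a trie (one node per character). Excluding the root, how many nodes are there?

100

For each word, the new-node count is its length minus the longest prefix already in the trie:
  "runsopami" → 9 new (r, u, n, s, o, p, a, m, i)
  "nefengallu" → 10 new (n, e, f, e, n, g, a, l, l, u)
  "nelinbeltor" → prefix "ne" already present; 9 new (l, i, n, b, e, l, t, o, r)
  "nene" → prefix "ne" already present; 2 new (n, e)
  "fenfen" → 6 new (f, e, n, f, e, n)
  "netortorvi" → prefix "ne" already present; 8 new (t, o, r, t, o, r, v, i)
  "galgalmor" → 9 new (g, a, l, g, a, l, m, o, r)
  "vilin" → 5 new (v, i, l, i, n)
  "netagaltor" → prefix "net" already present; 7 new (a, g, a, l, t, o, r)
  "negallune" → prefix "ne" already present; 7 new (g, a, l, l, u, n, e)
  "runsogallu" → prefix "runso" already present; 5 new (g, a, l, l, u)
  "nelinlin" → prefix "nelin" already present; 3 new (l, i, n)
  "runro" → prefix "run" already present; 2 new (r, o)
  "runsoviven" → prefix "runso" already present; 5 new (v, i, v, e, n)
  "runsota" → prefix "runso" already present; 2 new (t, a)
  "netorro" → prefix "netor" already present; 2 new (r, o)
  "nemortor" → prefix "ne" already present; 6 new (m, o, r, t, o, r)
  "fendor" → prefix "fen" already present; 3 new (d, o, r)
Total nodes = 9 + 10 + 9 + 2 + 6 + 8 + 9 + 5 + 7 + 7 + 5 + 3 + 2 + 5 + 2 + 2 + 6 + 3 = 100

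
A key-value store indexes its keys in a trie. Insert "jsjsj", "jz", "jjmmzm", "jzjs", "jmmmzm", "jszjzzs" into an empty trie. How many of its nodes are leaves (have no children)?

Leaves are exactly the stored words that no other stored word extends.
Those words: "jjmmzm", "jmmmzm", "jsjsj", "jszjzzs", "jzjs"
Leaf count: 5

5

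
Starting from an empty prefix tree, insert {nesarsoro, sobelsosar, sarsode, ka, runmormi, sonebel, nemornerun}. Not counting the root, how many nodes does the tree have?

For each word, the new-node count is its length minus the longest prefix already in the trie:
  "nesarsoro" → 9 new (n, e, s, a, r, s, o, r, o)
  "sobelsosar" → 10 new (s, o, b, e, l, s, o, s, a, r)
  "sarsode" → prefix "s" already present; 6 new (a, r, s, o, d, e)
  "ka" → 2 new (k, a)
  "runmormi" → 8 new (r, u, n, m, o, r, m, i)
  "sonebel" → prefix "so" already present; 5 new (n, e, b, e, l)
  "nemornerun" → prefix "ne" already present; 8 new (m, o, r, n, e, r, u, n)
Total nodes = 9 + 10 + 6 + 2 + 8 + 5 + 8 = 48

48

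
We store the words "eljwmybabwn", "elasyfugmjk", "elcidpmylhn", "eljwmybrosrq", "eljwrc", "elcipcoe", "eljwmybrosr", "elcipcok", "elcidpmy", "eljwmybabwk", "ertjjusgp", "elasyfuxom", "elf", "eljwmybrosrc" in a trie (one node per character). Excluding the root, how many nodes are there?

Count nodes per top-level branch (shared prefixes stored once):
  'e'-branch (elasyfugmjk, elasyfuxom, elcidpmy, elcidpmylhn, elcipcoe, elcipcok, elf, eljwmybabwk, eljwmybabwn, eljwmybrosr, eljwmybrosrc, eljwmybrosrq, eljwrc, ertjjusgp): 55 nodes
Sum: 55

55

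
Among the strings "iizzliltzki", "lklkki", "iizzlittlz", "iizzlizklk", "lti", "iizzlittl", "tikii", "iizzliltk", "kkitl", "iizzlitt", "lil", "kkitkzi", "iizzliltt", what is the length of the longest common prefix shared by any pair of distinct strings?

9

The deepest shared node is where two words last agree before diverging.
e.g. "iizzlittl" and "iizzlittlz" share the prefix "iizzlittl" of length 9; no pair shares a longer one.
Longest shared-prefix length: 9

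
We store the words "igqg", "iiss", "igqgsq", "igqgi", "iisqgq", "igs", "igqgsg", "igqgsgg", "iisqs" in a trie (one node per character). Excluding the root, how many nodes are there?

17

Insert word by word; a character creates a node only if that edge doesn't already exist:
  "igqg" → 4 new (i, g, q, g)
  "iiss" → prefix "i" already present; 3 new (i, s, s)
  "igqgsq" → prefix "igqg" already present; 2 new (s, q)
  "igqgi" → prefix "igqg" already present; 1 new (i)
  "iisqgq" → prefix "iis" already present; 3 new (q, g, q)
  "igs" → prefix "ig" already present; 1 new (s)
  "igqgsg" → prefix "igqgs" already present; 1 new (g)
  "igqgsgg" → prefix "igqgsg" already present; 1 new (g)
  "iisqs" → prefix "iisq" already present; 1 new (s)
Total nodes = 4 + 3 + 2 + 1 + 3 + 1 + 1 + 1 + 1 = 17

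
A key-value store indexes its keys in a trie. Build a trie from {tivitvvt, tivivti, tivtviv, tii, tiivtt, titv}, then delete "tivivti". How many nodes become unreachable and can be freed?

3

A node on "tivivti"'s path can go only if nothing else ends at it or branches off below it.
The suffix "vti" (3 nodes) is used only by "tivivti"; the node for "tivi" still has the child "t", so pruning stops there.
Nodes removed: 3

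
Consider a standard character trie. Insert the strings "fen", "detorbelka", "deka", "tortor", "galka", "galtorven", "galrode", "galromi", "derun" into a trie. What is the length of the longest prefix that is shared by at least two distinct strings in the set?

5

The deepest shared node is where two words last agree before diverging.
"galrode" and "galromi" agree on "galro" (5 characters) before diverging; nothing deeper is shared.
Longest shared-prefix length: 5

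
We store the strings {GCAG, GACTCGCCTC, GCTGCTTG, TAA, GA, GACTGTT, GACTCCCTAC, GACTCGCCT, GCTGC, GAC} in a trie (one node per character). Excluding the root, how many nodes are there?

30

Trace insertions, counting only characters that open a new branch:
  "GCAG" → 4 new (G, C, A, G)
  "GACTCGCCTC" → prefix "G" already present; 9 new (A, C, T, C, G, C, C, T, C)
  "GCTGCTTG" → prefix "GC" already present; 6 new (T, G, C, T, T, G)
  "TAA" → 3 new (T, A, A)
  "GA" → prefix "GA" already present; 0 new (none)
  "GACTGTT" → prefix "GACT" already present; 3 new (G, T, T)
  "GACTCCCTAC" → prefix "GACTC" already present; 5 new (C, C, T, A, C)
  "GACTCGCCT" → prefix "GACTCGCCT" already present; 0 new (none)
  "GCTGC" → prefix "GCTGC" already present; 0 new (none)
  "GAC" → prefix "GAC" already present; 0 new (none)
Total nodes = 4 + 9 + 6 + 3 + 0 + 3 + 5 + 0 + 0 + 0 = 30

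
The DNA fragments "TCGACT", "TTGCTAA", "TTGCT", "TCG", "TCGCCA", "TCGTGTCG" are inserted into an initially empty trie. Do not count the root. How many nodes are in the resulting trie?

Trie structure (* marks end of a word):
(root)
└─ T
   ├─ C
   │  └─ G *
   │     ├─ A
   │     │  └─ C
   │     │     └─ T *
   │     ├─ C
   │     │  └─ C
   │     │     └─ A *
   │     └─ T
   │        └─ G
   │           └─ T
   │              └─ C
   │                 └─ G *
   └─ T
      └─ G
         └─ C
            └─ T *
               └─ A
                  └─ A *
Counting every labelled node above: 20.

20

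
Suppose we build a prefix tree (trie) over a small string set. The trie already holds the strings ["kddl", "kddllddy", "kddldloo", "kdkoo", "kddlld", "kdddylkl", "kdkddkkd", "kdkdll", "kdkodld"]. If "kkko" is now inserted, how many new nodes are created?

Walking "kkko" from the root, the first 1 characters ("k") follow existing edges; "k" is the first miss.
New nodes needed: |"kkko"| − 1 = 4 − 1 = 3.

3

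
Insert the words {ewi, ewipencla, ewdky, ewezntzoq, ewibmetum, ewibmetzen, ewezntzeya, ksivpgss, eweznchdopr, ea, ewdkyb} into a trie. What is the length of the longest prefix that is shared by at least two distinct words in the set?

7

Equivalently: take the maximum, over all pairs, of their longest common prefix length.
e.g. "ewezntzeya" and "ewezntzoq" share the prefix "ewezntz" of length 7; no pair shares a longer one.
Longest shared-prefix length: 7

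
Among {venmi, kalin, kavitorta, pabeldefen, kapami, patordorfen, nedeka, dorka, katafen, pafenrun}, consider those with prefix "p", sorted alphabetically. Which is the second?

pafenrun

Filter for "p…" and sort: "pabeldefen", "pafenrun", "patordorfen"
The 2nd is pafenrun.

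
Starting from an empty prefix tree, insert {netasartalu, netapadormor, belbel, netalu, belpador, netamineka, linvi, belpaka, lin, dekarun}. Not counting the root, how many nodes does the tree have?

Insert word by word; a character creates a node only if that edge doesn't already exist:
  "netasartalu" → 11 new (n, e, t, a, s, a, r, t, a, l, u)
  "netapadormor" → prefix "neta" already present; 8 new (p, a, d, o, r, m, o, r)
  "belbel" → 6 new (b, e, l, b, e, l)
  "netalu" → prefix "neta" already present; 2 new (l, u)
  "belpador" → prefix "bel" already present; 5 new (p, a, d, o, r)
  "netamineka" → prefix "neta" already present; 6 new (m, i, n, e, k, a)
  "linvi" → 5 new (l, i, n, v, i)
  "belpaka" → prefix "belpa" already present; 2 new (k, a)
  "lin" → prefix "lin" already present; 0 new (none)
  "dekarun" → 7 new (d, e, k, a, r, u, n)
Total nodes = 11 + 8 + 6 + 2 + 5 + 6 + 5 + 2 + 0 + 7 = 52

52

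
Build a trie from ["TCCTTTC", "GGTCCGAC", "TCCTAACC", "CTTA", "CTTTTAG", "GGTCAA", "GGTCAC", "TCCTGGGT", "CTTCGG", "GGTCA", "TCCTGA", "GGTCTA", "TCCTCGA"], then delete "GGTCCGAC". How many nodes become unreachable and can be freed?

After clearing the end-marker at "GGTCCGAC", prune upward until reaching a node still needed by another word.
The suffix "CGAC" (4 nodes) is used only by "GGTCCGAC"; the node for "GGTC" still has the child "A", so pruning stops there.
Nodes removed: 4

4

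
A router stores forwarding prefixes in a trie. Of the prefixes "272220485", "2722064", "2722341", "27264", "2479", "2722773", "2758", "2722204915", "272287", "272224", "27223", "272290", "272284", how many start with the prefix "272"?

Walk to "272"; the words in its subtree are exactly those with that prefix.
Matches: "2722064", "272220485", "2722204915", "272224", "27223", "2722341", "2722773", "272284", "272287", "272290", "27264"
Count: 11

11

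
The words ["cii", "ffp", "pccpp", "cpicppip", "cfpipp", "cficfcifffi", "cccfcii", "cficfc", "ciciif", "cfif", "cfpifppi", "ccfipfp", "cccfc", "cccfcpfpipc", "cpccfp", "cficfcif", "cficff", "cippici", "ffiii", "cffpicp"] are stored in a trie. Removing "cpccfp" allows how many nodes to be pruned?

4

After clearing the end-marker at "cpccfp", prune upward until reaching a node still needed by another word.
The suffix "ccfp" (4 nodes) is used only by "cpccfp"; the node for "cp" still has the child "i", so pruning stops there.
Nodes removed: 4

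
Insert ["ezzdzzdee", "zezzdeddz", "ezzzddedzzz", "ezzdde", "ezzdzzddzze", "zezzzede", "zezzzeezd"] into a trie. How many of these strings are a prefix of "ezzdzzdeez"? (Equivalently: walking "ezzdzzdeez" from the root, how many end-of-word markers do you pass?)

Walk "ezzdzzdeez" from the root; an end-of-word marker is hit whenever a stored word is a prefix of "ezzdzzdeez".
Prefixes of the query that are stored words: "ezzdzzdee"
Count: 1

1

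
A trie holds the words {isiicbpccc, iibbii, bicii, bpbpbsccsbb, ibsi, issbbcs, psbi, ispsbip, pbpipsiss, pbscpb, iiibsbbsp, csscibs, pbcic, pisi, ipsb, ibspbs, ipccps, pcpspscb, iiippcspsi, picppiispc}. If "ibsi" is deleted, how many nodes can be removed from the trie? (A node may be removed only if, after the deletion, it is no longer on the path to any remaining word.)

Walk "ibsi" from the leaf back toward the root, removing each node that no remaining word uses.
The suffix "i" (1 node) is used only by "ibsi"; the node for "ibs" still has the child "p", so pruning stops there.
Nodes removed: 1

1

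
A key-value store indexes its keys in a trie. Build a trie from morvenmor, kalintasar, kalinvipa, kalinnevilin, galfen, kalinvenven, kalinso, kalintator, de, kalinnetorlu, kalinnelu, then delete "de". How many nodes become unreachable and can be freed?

After clearing the end-marker at "de", prune upward until reaching a node still needed by another word.
No other word shares any prefix with "de", so all 2 of its nodes go.
Nodes removed: 2

2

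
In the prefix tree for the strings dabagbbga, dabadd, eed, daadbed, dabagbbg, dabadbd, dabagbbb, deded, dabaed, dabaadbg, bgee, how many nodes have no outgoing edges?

10

Leaves are exactly the stored words that no other stored word extends.
Those words: "bgee", "daadbed", "dabaadbg", "dabadbd", "dabadd", "dabaed", "dabagbbb", "dabagbbga", "deded", "eed"
Leaf count: 10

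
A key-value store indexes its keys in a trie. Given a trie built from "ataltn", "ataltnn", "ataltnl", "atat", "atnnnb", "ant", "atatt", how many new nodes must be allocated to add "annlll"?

4

The longest prefix of "annlll" already in the trie is "an" (length 2).
Each of the 4 remaining characters creates one node.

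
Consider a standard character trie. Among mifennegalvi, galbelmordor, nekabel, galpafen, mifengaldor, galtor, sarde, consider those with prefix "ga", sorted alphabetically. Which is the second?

galpafen

Words with prefix "ga", in lexicographic order: "galbelmordor", "galpafen", "galtor"
Position 2: galpafen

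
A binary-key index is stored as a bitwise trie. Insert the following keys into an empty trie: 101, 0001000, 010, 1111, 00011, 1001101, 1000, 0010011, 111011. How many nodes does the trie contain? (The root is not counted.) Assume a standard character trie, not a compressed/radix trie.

Count nodes per top-level branch (shared prefixes stored once):
  '0'-branch (0001000, 00011, 0010011, 010): 15 nodes
  '1'-branch (1000, 1001101, 101, 111011, 1111): 15 nodes
Sum: 30

30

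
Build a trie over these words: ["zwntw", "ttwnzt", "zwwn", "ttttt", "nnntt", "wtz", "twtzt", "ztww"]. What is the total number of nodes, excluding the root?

31

Insert word by word; a character creates a node only if that edge doesn't already exist:
  "zwntw" → 5 new (z, w, n, t, w)
  "ttwnzt" → 6 new (t, t, w, n, z, t)
  "zwwn" → prefix "zw" already present; 2 new (w, n)
  "ttttt" → prefix "tt" already present; 3 new (t, t, t)
  "nnntt" → 5 new (n, n, n, t, t)
  "wtz" → 3 new (w, t, z)
  "twtzt" → prefix "t" already present; 4 new (w, t, z, t)
  "ztww" → prefix "z" already present; 3 new (t, w, w)
Total nodes = 5 + 6 + 2 + 3 + 5 + 3 + 4 + 3 = 31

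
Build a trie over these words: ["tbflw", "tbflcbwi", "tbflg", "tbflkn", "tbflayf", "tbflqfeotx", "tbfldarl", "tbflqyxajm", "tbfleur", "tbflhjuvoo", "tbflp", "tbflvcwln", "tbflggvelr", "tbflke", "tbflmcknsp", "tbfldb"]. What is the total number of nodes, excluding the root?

For each word, the new-node count is its length minus the longest prefix already in the trie:
  "tbflw" → 5 new (t, b, f, l, w)
  "tbflcbwi" → prefix "tbfl" already present; 4 new (c, b, w, i)
  "tbflg" → prefix "tbfl" already present; 1 new (g)
  "tbflkn" → prefix "tbfl" already present; 2 new (k, n)
  "tbflayf" → prefix "tbfl" already present; 3 new (a, y, f)
  "tbflqfeotx" → prefix "tbfl" already present; 6 new (q, f, e, o, t, x)
  "tbfldarl" → prefix "tbfl" already present; 4 new (d, a, r, l)
  "tbflqyxajm" → prefix "tbflq" already present; 5 new (y, x, a, j, m)
  "tbfleur" → prefix "tbfl" already present; 3 new (e, u, r)
  "tbflhjuvoo" → prefix "tbfl" already present; 6 new (h, j, u, v, o, o)
  "tbflp" → prefix "tbfl" already present; 1 new (p)
  "tbflvcwln" → prefix "tbfl" already present; 5 new (v, c, w, l, n)
  "tbflggvelr" → prefix "tbflg" already present; 5 new (g, v, e, l, r)
  "tbflke" → prefix "tbflk" already present; 1 new (e)
  "tbflmcknsp" → prefix "tbfl" already present; 6 new (m, c, k, n, s, p)
  "tbfldb" → prefix "tbfld" already present; 1 new (b)
Total nodes = 5 + 4 + 1 + 2 + 3 + 6 + 4 + 5 + 3 + 6 + 1 + 5 + 5 + 1 + 6 + 1 = 58

58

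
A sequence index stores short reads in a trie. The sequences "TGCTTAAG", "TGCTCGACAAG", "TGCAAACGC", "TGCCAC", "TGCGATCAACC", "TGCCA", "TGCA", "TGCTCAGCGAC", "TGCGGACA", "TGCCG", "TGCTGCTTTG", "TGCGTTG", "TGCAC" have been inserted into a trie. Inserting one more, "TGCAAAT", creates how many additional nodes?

1

The longest prefix of "TGCAAAT" already in the trie is "TGCAAA" (length 6).
So 7 − 6 = 1 new nodes.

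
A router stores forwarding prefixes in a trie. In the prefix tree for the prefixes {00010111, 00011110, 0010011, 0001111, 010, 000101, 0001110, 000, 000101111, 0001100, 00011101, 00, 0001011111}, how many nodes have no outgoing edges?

6

A leaf is a node with no children — equivalently, the end of a word that is not a proper prefix of any other stored word.
Those words: "0001011111", "0001100", "00011101", "00011110", "0010011", "010"
Leaf count: 6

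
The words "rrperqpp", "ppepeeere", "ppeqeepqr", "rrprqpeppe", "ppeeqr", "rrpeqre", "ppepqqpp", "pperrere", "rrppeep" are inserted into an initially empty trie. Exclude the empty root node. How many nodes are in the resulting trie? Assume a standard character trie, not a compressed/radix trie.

49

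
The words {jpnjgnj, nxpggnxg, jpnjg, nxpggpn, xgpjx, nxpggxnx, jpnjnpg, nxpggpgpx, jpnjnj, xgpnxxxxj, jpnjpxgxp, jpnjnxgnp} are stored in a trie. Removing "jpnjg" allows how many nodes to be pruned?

After clearing the end-marker at "jpnjg", prune upward until reaching a node still needed by another word.
Every node on "jpnjg" is still needed (e.g. by "jpnjgnj"), so nothing is freed.
Nodes removed: 0

0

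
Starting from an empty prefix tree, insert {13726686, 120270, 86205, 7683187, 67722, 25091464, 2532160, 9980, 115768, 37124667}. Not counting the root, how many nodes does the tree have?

60

Count nodes per top-level branch (shared prefixes stored once):
  '1'-branch (115768, 120270, 13726686): 18 nodes
  '2'-branch (25091464, 2532160): 13 nodes
  '3'-branch (37124667): 8 nodes
  '6'-branch (67722): 5 nodes
  '7'-branch (7683187): 7 nodes
  '8'-branch (86205): 5 nodes
  '9'-branch (9980): 4 nodes
Sum: 60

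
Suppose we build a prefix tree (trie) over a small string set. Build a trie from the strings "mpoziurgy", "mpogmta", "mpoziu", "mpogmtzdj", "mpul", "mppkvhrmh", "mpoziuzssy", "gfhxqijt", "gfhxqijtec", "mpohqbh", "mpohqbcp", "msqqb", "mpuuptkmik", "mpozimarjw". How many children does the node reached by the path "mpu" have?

2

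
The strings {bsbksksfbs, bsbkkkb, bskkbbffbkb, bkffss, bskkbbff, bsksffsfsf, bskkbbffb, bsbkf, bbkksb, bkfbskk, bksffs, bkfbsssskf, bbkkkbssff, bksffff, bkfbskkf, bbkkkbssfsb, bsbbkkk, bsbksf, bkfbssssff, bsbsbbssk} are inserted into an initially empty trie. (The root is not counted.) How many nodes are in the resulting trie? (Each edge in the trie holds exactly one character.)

Count nodes per top-level branch (shared prefixes stored once):
  'b'-branch (bbkkkbssff, bbkkkbssfsb, bbkksb, bkfbskk, bkfbskkf, bkfbssssff, bkfbsssskf, bkffss, bksffff, bksffs, bsbbkkk, bsbkf, bsbkkkb, bsbksf, bsbksksfbs, bsbsbbssk, bskkbbff, bskkbbffb, bskkbbffbkb, bsksffsfsf): 77 nodes
Sum: 77

77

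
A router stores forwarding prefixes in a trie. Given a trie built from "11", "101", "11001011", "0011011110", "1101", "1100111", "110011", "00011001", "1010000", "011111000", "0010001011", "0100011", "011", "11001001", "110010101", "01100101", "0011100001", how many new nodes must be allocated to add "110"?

0

"110" is already a full path in the trie; only an end-marker is added.
No new nodes are needed: 0.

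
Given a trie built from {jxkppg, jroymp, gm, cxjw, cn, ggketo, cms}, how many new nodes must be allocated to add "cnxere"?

4

Walking "cnxere" from the root, the first 2 characters ("cn") follow existing edges; "x" is the first miss.
New nodes needed: |"cnxere"| − 2 = 6 − 2 = 4.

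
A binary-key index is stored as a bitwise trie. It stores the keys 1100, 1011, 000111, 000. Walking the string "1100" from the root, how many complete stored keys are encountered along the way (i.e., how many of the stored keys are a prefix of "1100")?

Check each prefix of "1100" against the stored set — each match is an end-marker on the path.
Prefixes of the query that are stored words: "1100"
Count: 1

1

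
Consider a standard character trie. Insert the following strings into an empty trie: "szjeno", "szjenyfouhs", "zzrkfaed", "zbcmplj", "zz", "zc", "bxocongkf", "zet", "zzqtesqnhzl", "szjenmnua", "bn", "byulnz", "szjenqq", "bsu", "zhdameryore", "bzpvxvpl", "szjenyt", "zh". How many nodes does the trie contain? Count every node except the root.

79

For each word, the new-node count is its length minus the longest prefix already in the trie:
  "szjeno" → 6 new (s, z, j, e, n, o)
  "szjenyfouhs" → prefix "szjen" already present; 6 new (y, f, o, u, h, s)
  "zzrkfaed" → 8 new (z, z, r, k, f, a, e, d)
  "zbcmplj" → prefix "z" already present; 6 new (b, c, m, p, l, j)
  "zz" → prefix "zz" already present; 0 new (none)
  "zc" → prefix "z" already present; 1 new (c)
  "bxocongkf" → 9 new (b, x, o, c, o, n, g, k, f)
  "zet" → prefix "z" already present; 2 new (e, t)
  "zzqtesqnhzl" → prefix "zz" already present; 9 new (q, t, e, s, q, n, h, z, l)
  "szjenmnua" → prefix "szjen" already present; 4 new (m, n, u, a)
  "bn" → prefix "b" already present; 1 new (n)
  "byulnz" → prefix "b" already present; 5 new (y, u, l, n, z)
  "szjenqq" → prefix "szjen" already present; 2 new (q, q)
  "bsu" → prefix "b" already present; 2 new (s, u)
  "zhdameryore" → prefix "z" already present; 10 new (h, d, a, m, e, r, y, o, r, e)
  "bzpvxvpl" → prefix "b" already present; 7 new (z, p, v, x, v, p, l)
  "szjenyt" → prefix "szjeny" already present; 1 new (t)
  "zh" → prefix "zh" already present; 0 new (none)
Total nodes = 6 + 6 + 8 + 6 + 0 + 1 + 9 + 2 + 9 + 4 + 1 + 5 + 2 + 2 + 10 + 7 + 1 + 0 = 79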